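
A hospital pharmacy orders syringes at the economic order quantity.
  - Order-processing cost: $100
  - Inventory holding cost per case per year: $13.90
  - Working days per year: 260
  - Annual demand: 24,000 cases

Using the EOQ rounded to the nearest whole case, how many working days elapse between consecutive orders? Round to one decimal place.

2DS/H = 2·24,000·100/13.9 = 345,323.74
EOQ = √345,323.74 ≈ 587.64 → Q = 588 cases
Days between orders = 260 / (D/Q) = 260 / 40.816 ≈ 6.370

6.4 days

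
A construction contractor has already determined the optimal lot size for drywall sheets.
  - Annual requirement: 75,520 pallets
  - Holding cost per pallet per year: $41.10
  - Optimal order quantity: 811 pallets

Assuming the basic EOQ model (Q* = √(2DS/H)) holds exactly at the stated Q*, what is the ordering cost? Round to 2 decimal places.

From Q* = √(2DS/H) ⇒ Q*² = 2DS/H.
S = Q²H / (2D) = 811² × 41.1 / (2 × 75,520) = 178.9747

$178.97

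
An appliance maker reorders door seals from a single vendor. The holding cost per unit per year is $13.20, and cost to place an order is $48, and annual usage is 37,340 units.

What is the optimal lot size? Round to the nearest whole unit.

521 units

2DS/H = 2·37,340·48/13.2 = 271,563.64
EOQ = √271,563.64 ≈ 521.12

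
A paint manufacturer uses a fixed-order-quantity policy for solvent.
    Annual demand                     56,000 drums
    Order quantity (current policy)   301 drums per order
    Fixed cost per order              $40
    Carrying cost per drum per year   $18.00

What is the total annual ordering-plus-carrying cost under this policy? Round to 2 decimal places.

Ordering: D/Q × S = 56,000/301 × $40 = $7,441.86
Holding:  Q/2 × H = 301/2 × $18 = $2,709.00
Total = $7,441.86 + $2,709.00 = $10,150.86

$10,150.86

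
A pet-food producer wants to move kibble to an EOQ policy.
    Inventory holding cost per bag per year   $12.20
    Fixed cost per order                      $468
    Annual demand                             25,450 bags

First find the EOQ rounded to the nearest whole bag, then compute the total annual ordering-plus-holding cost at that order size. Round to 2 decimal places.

2DS/H = 2·25,450·468/12.2 = 1,952,557.38
EOQ = √1,952,557.38 ≈ 1,397.34 → Q = 1,397 bags
Orders/yr = 25,450/1,397 = 18.218; ordering cost = 18.218 × $468 = $8,525.84
Average inventory = 1,397/2 = 698.5; holding cost = 698.5 × $12.2 = $8,521.70
Total = $8,525.84 + $8,521.70 = $17,047.54

$17,047.54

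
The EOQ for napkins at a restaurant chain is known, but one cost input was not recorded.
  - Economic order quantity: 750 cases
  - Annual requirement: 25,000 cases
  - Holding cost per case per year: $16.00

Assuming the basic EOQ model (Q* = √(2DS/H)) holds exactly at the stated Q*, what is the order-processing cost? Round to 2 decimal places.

$180.00

From Q* = √(2DS/H) ⇒ Q*² = 2DS/H.
S = Q²H / (2D) = 750² × 16 / (2 × 25,000) = 180.0000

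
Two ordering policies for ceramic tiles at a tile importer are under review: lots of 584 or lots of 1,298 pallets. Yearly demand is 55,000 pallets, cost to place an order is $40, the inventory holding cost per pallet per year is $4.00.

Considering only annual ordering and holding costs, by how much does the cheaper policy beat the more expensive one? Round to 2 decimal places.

$644.21

For each Q, cost = (D/Q)·S + (Q/2)·H.
TC(584) = (55,000/584)×40 + (584/2)×4 = $4,935.12
TC(1,298) = (55,000/1,298)×40 + (1,298/2)×4 = $4,290.92
Lots of 1,298 are cheaper by $644.21.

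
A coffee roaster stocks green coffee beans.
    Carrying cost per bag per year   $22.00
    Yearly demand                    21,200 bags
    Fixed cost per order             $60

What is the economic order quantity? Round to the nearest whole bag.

EOQ = √(2DS/H) = √(2 × 21,200 × 60 / 22)
    = √(115,636.36) ≈ 340.05

340 bags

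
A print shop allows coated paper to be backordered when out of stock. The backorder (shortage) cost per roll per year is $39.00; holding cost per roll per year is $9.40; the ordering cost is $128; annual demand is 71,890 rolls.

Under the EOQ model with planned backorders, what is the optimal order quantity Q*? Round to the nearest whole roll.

1,559 rolls

Q* = √(2DS/H) · √((H + b)/b)
   = √(2 × 71,890 × 128 / 9.4) · √((9.4 + 39) / 39)
   = 1,399.234 × 1.1140 ≈ 1,558.77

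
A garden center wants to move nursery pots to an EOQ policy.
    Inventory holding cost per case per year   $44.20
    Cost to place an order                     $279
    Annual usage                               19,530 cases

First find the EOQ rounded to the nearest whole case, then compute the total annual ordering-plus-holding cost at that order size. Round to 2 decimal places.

Optimal lot size Q* = (2 × 19,530 × $279 / $44.2)^½ ≈ 496.54 → Q = 497 cases
Annual ordering cost = (D/Q)·S = (19,530/497) × 279 = $10,963.52
Annual holding cost  = (Q/2)·H = (497/2) × 44.2 = $10,983.70
Total = $10,963.52 + $10,983.70 = $21,947.22

$21,947.22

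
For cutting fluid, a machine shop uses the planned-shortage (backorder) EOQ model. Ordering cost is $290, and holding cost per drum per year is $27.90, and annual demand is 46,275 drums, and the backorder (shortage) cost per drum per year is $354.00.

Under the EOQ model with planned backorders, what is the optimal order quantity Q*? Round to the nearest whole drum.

1,019 drums

Basic EOQ = √(2·46,275·290/27.9) = 980.811
Backorder adjustment √((H+b)/b) = √((27.9+354)/354) = 1.0387
Q* = 980.811 × 1.0387 ≈ 1,018.73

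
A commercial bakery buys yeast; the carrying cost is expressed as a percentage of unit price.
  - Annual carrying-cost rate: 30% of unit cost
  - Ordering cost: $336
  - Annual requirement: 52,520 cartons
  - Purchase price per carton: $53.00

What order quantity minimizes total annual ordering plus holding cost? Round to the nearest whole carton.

Carrying cost H = $53 × 30% = $15.9000/carton/yr
EOQ = √(2DS/H) = √(2 × 52,520 × 336 / 15.9)
    = √(2,219,713.21) ≈ 1,489.87

1,490 cartons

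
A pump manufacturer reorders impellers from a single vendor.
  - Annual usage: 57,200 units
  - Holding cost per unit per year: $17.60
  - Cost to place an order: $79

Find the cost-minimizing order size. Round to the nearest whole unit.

EOQ = √(2DS/H) = √(2 × 57,200 × 79 / 17.6)
    = √(513,500.00) ≈ 716.59

717 units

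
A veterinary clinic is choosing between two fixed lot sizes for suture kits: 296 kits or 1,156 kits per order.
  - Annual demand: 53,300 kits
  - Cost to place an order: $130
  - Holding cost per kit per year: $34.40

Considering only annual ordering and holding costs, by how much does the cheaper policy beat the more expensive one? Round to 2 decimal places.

TC(Q) = (D/Q)S + (Q/2)H
TC(296) = (53,300/296)×130 + (296/2)×34.4 = $28,499.98
TC(1,156) = (53,300/1,156)×130 + (1,156/2)×34.4 = $25,877.14
Lots of 1,156 are cheaper by $2,622.84.

$2,622.84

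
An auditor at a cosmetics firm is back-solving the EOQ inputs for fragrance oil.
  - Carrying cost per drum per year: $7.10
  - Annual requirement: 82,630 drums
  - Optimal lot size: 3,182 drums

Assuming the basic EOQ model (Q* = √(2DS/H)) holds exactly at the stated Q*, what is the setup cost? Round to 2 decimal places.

From Q* = √(2DS/H) ⇒ Q*² = 2DS/H.
S = Q²H / (2D) = 3,182² × 7.1 / (2 × 82,630) = 435.0017

$435.00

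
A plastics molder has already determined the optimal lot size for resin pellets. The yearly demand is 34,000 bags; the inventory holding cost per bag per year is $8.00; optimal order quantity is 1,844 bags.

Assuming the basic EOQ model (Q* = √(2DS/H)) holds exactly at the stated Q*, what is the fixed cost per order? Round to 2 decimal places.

$400.04

From Q* = √(2DS/H) ⇒ Q*² = 2DS/H.
S = Q²H / (2D) = 1,844² × 8 / (2 × 34,000) = 400.0395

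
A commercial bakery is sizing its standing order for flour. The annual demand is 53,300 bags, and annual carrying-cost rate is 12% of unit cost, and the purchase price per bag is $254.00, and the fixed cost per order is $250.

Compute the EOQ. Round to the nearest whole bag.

935 bags

Holding cost per bag per year: H = 12% × $254 = $30.4800
EOQ = √(2DS/H) = √(2 × 53,300 × 250 / 30.48)
    = √(874,343.83) ≈ 935.06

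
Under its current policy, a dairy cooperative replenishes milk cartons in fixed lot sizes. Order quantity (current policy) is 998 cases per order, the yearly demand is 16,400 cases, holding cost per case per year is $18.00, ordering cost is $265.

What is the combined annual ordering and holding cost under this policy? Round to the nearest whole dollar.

$13,337

Annual ordering cost = (D/Q)·S = (16,400/998) × 265 = $4,354.71
Annual holding cost  = (Q/2)·H = (998/2) × 18 = $8,982.00
Total = $4,354.71 + $8,982.00 = $13,336.71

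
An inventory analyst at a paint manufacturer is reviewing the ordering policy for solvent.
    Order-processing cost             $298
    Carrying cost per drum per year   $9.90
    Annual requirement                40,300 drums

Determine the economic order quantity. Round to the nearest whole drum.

1,558 drums

EOQ = √(2DS/H) = √(2 × 40,300 × 298 / 9.9)
    = √(2,426,141.41) ≈ 1,557.61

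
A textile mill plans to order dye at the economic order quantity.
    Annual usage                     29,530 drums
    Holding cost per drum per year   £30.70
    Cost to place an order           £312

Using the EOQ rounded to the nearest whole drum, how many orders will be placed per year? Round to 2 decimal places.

38.10 orders per year

Q* = √(2·D·S / H) = √(2·29,530·312 / 30.7) = √600,218.9 ≈ 774.74 → Q = 775
N = D/Q = 29,530/775 ≈ 38.103 orders/yr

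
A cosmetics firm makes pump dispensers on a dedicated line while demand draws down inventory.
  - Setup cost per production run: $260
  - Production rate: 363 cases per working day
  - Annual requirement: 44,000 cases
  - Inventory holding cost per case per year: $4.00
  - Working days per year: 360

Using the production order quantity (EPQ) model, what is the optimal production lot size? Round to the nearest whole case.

2,937 cases

Daily demand d = 44,000/360 = 122.222; p = 363; 1 − d/p = 0.66330
EPQ = √(2DS / (H(1 − d/p)))
    = √(2 × 44,000 × 260 / (4 × 0.66330)) ≈ 2,936.59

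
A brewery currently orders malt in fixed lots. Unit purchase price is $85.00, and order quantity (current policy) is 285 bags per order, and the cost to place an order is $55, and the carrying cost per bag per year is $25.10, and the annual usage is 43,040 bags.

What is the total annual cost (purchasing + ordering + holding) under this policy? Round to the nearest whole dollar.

Annual ordering cost = (D/Q)·S = (43,040/285) × 55 = $8,305.96
Annual holding cost  = (Q/2)·H = (285/2) × 25.1 = $3,576.75
Purchase cost = D·C = 43,040 × 85 = $3,658,400.00
Total = $8,305.96 + $3,576.75 + $3,658,400.00 = $3,670,282.71

$3,670,283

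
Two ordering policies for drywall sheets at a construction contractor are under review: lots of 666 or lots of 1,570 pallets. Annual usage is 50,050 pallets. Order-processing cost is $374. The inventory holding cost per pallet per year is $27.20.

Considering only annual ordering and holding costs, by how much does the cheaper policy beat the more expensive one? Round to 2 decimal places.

TC(Q) = (D/Q)S + (Q/2)H
TC(666) = (50,050/666)×374 + (666/2)×27.2 = $37,163.76
TC(1,570) = (50,050/1,570)×374 + (1,570/2)×27.2 = $33,274.74
|ΔTC| = |$37,163.76 − $33,274.74| = $3,889.02

$3,889.02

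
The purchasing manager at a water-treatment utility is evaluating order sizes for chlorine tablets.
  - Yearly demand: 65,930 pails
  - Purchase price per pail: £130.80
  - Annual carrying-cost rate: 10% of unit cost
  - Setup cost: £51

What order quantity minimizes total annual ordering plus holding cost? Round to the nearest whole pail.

717 pails

Carrying cost H = £130.8 × 10% = £13.0800/pail/yr
2DS/H = 2·65,930·51/13.08 = 514,133.03
EOQ = √514,133.03 ≈ 717.03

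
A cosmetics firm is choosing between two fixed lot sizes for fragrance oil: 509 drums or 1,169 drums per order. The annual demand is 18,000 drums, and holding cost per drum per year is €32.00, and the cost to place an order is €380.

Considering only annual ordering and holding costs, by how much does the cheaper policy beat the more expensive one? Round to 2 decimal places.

€2,973.04

TC(Q) = (D/Q)S + (Q/2)H
TC(509) = (18,000/509)×380 + (509/2)×32 = €21,582.11
TC(1,169) = (18,000/1,169)×380 + (1,169/2)×32 = €24,555.15
Lots of 509 are cheaper by €2,973.04.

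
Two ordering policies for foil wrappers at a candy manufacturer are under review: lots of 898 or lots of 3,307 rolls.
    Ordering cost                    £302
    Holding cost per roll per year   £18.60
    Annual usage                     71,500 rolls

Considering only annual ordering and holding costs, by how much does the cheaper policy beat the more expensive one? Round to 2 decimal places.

£4,887.53

Annual cost at Q: ordering D·S/Q plus holding Q·H/2.
TC(898) = (71,500/898)×302 + (898/2)×18.6 = £32,397.06
TC(3,307) = (71,500/3,307)×302 + (3,307/2)×18.6 = £37,284.58
Lots of 898 are cheaper by £4,887.53.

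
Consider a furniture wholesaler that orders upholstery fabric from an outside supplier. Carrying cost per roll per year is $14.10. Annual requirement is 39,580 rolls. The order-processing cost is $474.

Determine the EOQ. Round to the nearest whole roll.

1,631 rolls

EOQ = √(2DS/H) = √(2 × 39,580 × 474 / 14.1)
    = √(2,661,123.40) ≈ 1,631.30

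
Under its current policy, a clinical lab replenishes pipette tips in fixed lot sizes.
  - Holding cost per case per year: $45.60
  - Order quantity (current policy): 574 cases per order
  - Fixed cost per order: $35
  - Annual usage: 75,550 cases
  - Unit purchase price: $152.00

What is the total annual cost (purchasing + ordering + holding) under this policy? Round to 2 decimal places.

$11,501,293.91

Annual ordering cost = (D/Q)·S = (75,550/574) × 35 = $4,606.71
Annual holding cost  = (Q/2)·H = (574/2) × 45.6 = $13,087.20
Purchase cost = D·C = 75,550 × 152 = $11,483,600.00
Total = $4,606.71 + $13,087.20 + $11,483,600.00 = $11,501,293.91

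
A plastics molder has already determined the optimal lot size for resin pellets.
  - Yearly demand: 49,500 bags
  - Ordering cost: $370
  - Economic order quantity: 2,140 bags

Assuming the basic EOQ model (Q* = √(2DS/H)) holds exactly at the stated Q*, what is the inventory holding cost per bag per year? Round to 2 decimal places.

Since Q* = (2DS/H)^½, squaring gives Q*²·H = 2DS.
H = 2DS / Q² = 2 × 49,500 × 370 / 2,140² = 7.9985

$8.00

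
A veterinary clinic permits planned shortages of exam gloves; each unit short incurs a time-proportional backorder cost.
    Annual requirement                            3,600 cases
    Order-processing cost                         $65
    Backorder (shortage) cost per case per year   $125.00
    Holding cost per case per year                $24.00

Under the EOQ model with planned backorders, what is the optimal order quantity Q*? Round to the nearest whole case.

Q* = √(2DS/H) · √((H + b)/b)
   = √(2 × 3,600 × 65 / 24) · √((24 + 125) / 125)
   = 139.642 × 1.0918 ≈ 152.46

152 cases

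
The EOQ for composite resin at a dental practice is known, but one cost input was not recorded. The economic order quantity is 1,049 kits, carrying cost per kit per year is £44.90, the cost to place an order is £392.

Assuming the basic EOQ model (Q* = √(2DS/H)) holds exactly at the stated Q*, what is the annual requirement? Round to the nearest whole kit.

63,020 kits per year

EOQ relation: Q² = 2DS/H, so rearrange for the unknown.
D = Q²H / (2S) = 1,049² × 44.9 / (2 × 392) = 63,020.41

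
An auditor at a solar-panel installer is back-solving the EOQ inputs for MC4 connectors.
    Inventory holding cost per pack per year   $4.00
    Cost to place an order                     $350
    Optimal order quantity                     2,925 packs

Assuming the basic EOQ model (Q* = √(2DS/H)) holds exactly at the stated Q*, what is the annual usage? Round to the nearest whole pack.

From Q* = √(2DS/H) ⇒ Q*² = 2DS/H.
D = Q²H / (2S) = 2,925² × 4 / (2 × 350) = 48,889.29

48,889 packs per year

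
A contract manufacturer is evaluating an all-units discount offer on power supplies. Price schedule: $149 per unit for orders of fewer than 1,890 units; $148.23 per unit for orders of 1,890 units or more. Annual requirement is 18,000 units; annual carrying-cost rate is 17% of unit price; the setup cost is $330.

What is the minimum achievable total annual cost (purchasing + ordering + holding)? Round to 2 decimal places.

H₁ = 17%×$149 = $25.3300;  H₂ = 17%×$148.23 = $25.1991
EOQ₁ = √(2×18,000×330/25.3300) = 684.84  (< 1,890, feasible at tier 1)
EOQ₂ = √(2×18,000×330/25.1991) = 686.62  (< 1,890 → use Q = 1,890 at tier-2 price)
TC(tier 1 (EOQ₁), Q≈684.8) = $2,699,347.06
TC(tier 2, Q≈1,890.0) = $2,695,096.01
Minimum at tier 2: $2,695,096.01

$2,695,096.01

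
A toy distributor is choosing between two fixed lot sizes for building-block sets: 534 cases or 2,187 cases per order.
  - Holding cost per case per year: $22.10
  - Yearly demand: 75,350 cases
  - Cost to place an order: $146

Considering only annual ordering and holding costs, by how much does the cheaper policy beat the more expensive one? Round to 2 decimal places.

$2,694.56

For each Q, cost = (D/Q)·S + (Q/2)·H.
TC(534) = (75,350/534)×146 + (534/2)×22.1 = $26,502.01
TC(2,187) = (75,350/2,187)×146 + (2,187/2)×22.1 = $29,196.57
Cheaper: Q = 534.  Difference = $2,694.56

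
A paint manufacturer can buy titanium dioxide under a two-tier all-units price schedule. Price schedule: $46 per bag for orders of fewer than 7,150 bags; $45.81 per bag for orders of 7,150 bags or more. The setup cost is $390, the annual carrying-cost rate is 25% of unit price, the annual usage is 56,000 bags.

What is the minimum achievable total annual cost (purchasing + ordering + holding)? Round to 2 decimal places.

$2,598,412.50

H₁ = 25%×$46 = $11.5000;  H₂ = 25%×$45.81 = $11.4525
EOQ₁ = √(2×56,000×390/11.5000) = 1,948.91  (< 7,150, feasible at tier 1)
EOQ₂ = √(2×56,000×390/11.4525) = 1,952.95  (< 7,150 → use Q = 7,150 at tier-2 price)
TC(tier 1 (EOQ₁), Q≈1,948.9) = $2,598,412.50
TC(tier 2, Q≈7,150.0) = $2,609,357.23
Minimum at tier 1 (EOQ₁): $2,598,412.50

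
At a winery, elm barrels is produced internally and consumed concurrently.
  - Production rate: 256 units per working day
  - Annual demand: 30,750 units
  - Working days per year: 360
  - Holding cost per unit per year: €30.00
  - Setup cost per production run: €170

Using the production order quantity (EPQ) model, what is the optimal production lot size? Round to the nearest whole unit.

Daily demand d = 30,750/360 = 85.417; p = 256; 1 − d/p = 0.66634
EPQ = √(2DS / (H(1 − d/p)))
    = √(2 × 30,750 × 170 / (30 × 0.66634)) ≈ 723.19

723 units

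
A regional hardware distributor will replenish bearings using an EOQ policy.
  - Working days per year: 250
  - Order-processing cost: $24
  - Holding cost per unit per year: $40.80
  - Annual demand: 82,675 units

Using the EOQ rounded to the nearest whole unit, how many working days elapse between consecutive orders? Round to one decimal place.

Optimal lot size Q* = (2 × 82,675 × $24 / $40.8)^½ ≈ 311.87 → Q = 312 units
Cycle time = (working days × Q)/D = (250 × 312) / 82,675 = 0.943 days

0.9 days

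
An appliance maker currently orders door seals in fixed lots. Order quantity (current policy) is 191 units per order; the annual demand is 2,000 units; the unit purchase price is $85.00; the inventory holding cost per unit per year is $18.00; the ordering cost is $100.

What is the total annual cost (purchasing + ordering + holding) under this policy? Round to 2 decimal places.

$172,766.12

Orders/yr = 2,000/191 = 10.471; ordering cost = 10.471 × $100 = $1,047.12
Average inventory = 191/2 = 95.5; holding cost = 95.5 × $18 = $1,719.00
Purchase cost = D·C = 2,000 × 85 = $170,000.00
Total = $1,047.12 + $1,719.00 + $170,000.00 = $172,766.12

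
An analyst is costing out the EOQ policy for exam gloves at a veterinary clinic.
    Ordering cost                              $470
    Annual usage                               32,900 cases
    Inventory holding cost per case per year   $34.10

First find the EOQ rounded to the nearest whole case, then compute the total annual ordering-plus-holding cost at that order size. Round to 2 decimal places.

EOQ = √(2DS/H) = √(2 × 32,900 × 470 / 34.1)
    = √(906,920.82) ≈ 952.32 → Q = 952 cases
Orders/yr = 32,900/952 = 34.559; ordering cost = 34.559 × $470 = $16,242.65
Average inventory = 952/2 = 476; holding cost = 476 × $34.1 = $16,231.60
Total = $16,242.65 + $16,231.60 = $32,474.25

$32,474.25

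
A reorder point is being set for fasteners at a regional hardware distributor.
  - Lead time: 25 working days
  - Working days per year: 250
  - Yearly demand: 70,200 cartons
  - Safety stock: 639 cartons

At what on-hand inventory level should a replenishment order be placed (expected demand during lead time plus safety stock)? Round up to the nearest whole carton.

7,659 cartons

Daily demand d = 70,200 / 250 = 280.800 cartons/day
Demand during lead time = 280.800 × 25 = 7,020.00
Reorder point = 7,020.00 + 639 = 7,659.00 → round up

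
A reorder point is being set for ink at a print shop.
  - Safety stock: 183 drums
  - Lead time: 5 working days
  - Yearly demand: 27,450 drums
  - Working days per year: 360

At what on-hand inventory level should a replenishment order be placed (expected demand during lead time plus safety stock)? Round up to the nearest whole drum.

565 drums

Daily demand d = 27,450 / 360 = 76.250 drums/day
Demand during lead time = 76.250 × 5 = 381.25
Reorder point = 381.25 + 183 = 564.25 → round up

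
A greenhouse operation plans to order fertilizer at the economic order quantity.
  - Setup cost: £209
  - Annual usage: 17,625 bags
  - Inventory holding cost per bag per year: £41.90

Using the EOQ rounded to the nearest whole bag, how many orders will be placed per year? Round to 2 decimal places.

EOQ = √(2DS/H) = √(2 × 17,625 × 209 / 41.9)
    = √(175,829.36) ≈ 419.32 → Q = 419
Orders per year = D/Q = 17,625 / 419 = 42.064

42.06 orders per year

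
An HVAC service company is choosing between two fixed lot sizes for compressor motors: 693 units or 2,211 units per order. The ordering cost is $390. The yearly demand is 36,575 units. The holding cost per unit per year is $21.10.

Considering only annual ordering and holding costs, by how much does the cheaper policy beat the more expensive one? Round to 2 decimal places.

Annual cost at Q: ordering D·S/Q plus holding Q·H/2.
TC(693) = (36,575/693)×390 + (693/2)×21.1 = $27,894.48
TC(2,211) = (36,575/2,211)×390 + (2,211/2)×21.1 = $29,777.54
Lots of 693 are cheaper by $1,883.06.

$1,883.06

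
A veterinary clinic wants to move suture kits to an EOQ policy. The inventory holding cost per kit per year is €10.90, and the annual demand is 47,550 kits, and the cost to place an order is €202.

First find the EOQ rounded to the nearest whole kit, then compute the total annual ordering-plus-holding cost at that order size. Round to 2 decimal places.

€14,470.36

Q* = √(2·D·S / H) = √(2·47,550·202 / 10.9) = √1,762,403.7 ≈ 1,327.56 → Q = 1,328 kits
Orders/yr = 47,550/1,328 = 35.806; ordering cost = 35.806 × €202 = €7,232.76
Average inventory = 1,328/2 = 664; holding cost = 664 × €10.9 = €7,237.60
Total = €7,232.76 + €7,237.60 = €14,470.36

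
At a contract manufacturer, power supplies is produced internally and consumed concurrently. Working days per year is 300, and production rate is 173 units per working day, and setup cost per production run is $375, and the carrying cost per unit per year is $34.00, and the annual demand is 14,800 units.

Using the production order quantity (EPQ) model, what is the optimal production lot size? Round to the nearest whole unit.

676 units

d = 14,800/300 = 49.3333 units/day;  effective holding cost H(1 − d/p) = 34·(1 − 49.3333/173) = 24.30443
Q* = √(2DS / H_eff) = √(2·14,800·375 / 24.30443) ≈ 675.80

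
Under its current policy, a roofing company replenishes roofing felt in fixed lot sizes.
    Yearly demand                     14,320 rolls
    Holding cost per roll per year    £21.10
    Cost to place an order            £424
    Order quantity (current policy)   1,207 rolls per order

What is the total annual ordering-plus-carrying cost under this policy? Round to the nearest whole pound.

£17,764

Orders/yr = 14,320/1,207 = 11.864; ordering cost = 11.864 × £424 = £5,030.39
Average inventory = 1,207/2 = 603.5; holding cost = 603.5 × £21.1 = £12,733.85
Total = £5,030.39 + £12,733.85 = £17,764.24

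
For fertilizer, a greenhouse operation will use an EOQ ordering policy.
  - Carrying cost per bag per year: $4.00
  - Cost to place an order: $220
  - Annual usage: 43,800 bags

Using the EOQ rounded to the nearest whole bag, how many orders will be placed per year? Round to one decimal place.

EOQ = √(2DS/H) = √(2 × 43,800 × 220 / 4)
    = √(4,818,000.00) ≈ 2,194.99 → Q = 2,195
N = D/Q = 43,800/2,195 ≈ 19.954 orders/yr

20.0 orders per year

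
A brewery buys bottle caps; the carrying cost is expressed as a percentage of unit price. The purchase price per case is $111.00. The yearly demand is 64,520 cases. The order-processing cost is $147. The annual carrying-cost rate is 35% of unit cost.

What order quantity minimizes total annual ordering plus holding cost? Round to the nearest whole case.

699 cases

Holding cost per case per year: H = 35% × $111 = $38.8500
Q* = √(2·D·S / H) = √(2·64,520·147 / 38.85) = √488,259.5 ≈ 698.76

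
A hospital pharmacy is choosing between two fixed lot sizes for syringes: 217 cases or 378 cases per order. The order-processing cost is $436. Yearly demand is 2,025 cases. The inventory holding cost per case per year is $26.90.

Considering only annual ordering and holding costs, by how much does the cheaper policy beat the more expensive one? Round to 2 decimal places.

$432.50

Annual cost at Q: ordering D·S/Q plus holding Q·H/2.
TC(217) = (2,025/217)×436 + (217/2)×26.9 = $6,987.31
TC(378) = (2,025/378)×436 + (378/2)×26.9 = $7,419.81
Cheaper: Q = 217.  Difference = $432.50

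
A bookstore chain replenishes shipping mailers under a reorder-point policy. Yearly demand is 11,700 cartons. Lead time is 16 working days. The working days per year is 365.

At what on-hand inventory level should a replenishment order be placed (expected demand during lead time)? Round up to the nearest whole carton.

Daily demand d = 11,700 / 365 = 32.055 cartons/day
Demand during lead time = 32.055 × 16 = 512.88
Reorder point = 512.88 → round up

513 cartons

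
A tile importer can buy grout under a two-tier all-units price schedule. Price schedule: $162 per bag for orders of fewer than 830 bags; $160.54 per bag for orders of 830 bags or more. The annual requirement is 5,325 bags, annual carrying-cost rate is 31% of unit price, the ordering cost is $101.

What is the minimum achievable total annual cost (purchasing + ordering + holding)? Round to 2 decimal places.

H₁ = 31%×$162 = $50.2200;  H₂ = 31%×$160.54 = $49.7674
EOQ₁ = √(2×5,325×101/50.2200) = 146.35  (< 830, feasible at tier 1)
EOQ₂ = √(2×5,325×101/49.7674) = 147.02  (< 830 → use Q = 830 at tier-2 price)
TC(tier 1 (EOQ₁), Q≈146.4) = $869,999.77
TC(tier 2, Q≈830.0) = $876,176.95
Minimum at tier 1 (EOQ₁): $869,999.77

$869,999.77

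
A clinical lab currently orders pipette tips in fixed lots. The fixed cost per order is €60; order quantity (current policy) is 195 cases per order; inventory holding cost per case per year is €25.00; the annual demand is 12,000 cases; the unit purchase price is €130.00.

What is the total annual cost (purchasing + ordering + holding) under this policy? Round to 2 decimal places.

€1,566,129.81

Orders/yr = 12,000/195 = 61.538; ordering cost = 61.538 × €60 = €3,692.31
Average inventory = 195/2 = 97.5; holding cost = 97.5 × €25 = €2,437.50
Purchase cost = D·C = 12,000 × 130 = €1,560,000.00
Total = €3,692.31 + €2,437.50 + €1,560,000.00 = €1,566,129.81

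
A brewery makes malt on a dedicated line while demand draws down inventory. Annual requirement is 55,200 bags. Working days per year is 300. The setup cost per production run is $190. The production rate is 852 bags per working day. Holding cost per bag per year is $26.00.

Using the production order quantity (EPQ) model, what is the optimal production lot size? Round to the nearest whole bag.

1,014 bags

Daily demand d = 55,200/300 = 184.000; p = 852; 1 − d/p = 0.78404
EPQ = √(2DS / (H(1 − d/p)))
    = √(2 × 55,200 × 190 / (26 × 0.78404)) ≈ 1,014.39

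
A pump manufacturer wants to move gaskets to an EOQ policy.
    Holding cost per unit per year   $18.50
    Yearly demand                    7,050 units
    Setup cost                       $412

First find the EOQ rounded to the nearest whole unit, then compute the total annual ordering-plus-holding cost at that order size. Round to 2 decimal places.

2DS/H = 2·7,050·412/18.5 = 314,010.81
EOQ = √314,010.81 ≈ 560.37 → Q = 560 units
Orders/yr = 7,050/560 = 12.589; ordering cost = 12.589 × $412 = $5,186.79
Average inventory = 560/2 = 280; holding cost = 280 × $18.5 = $5,180.00
Total = $5,186.79 + $5,180.00 = $10,366.79

$10,366.79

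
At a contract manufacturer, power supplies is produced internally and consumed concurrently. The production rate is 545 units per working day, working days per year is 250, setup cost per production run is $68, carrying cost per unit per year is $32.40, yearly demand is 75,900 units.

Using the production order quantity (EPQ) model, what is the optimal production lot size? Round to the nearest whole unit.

848 units

d = 75,900/250 = 303.6000 units/day;  effective holding cost H(1 − d/p) = 32.4·(1 − 303.6000/545) = 14.35112
Q* = √(2DS / H_eff) = √(2·75,900·68 / 14.35112) ≈ 848.10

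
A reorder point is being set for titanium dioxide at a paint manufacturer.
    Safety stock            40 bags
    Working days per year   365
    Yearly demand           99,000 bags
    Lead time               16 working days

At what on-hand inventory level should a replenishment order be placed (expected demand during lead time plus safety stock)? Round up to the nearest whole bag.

4,380 bags

Daily demand d = 99,000 / 365 = 271.233 bags/day
Demand during lead time = 271.233 × 16 = 4,339.73
Reorder point = 4,339.73 + 40 = 4,379.73 → round up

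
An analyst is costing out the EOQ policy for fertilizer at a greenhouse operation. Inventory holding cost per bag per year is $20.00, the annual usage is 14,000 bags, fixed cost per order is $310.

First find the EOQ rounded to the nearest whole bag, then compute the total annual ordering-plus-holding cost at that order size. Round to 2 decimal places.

EOQ = √(2DS/H) = √(2 × 14,000 × 310 / 20)
    = √(434,000.00) ≈ 658.79 → Q = 659 bags
Annual ordering cost = (D/Q)·S = (14,000/659) × 310 = $6,585.74
Annual holding cost  = (Q/2)·H = (659/2) × 20 = $6,590.00
Total = $6,585.74 + $6,590.00 = $13,175.74

$13,175.74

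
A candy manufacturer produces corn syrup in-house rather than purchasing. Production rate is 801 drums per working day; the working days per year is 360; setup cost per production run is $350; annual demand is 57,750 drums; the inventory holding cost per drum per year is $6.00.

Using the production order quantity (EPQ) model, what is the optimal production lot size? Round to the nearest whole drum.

2,903 drums

Daily demand d = 57,750/360 = 160.417; p = 801; 1 − d/p = 0.79973
EPQ = √(2DS / (H(1 − d/p)))
    = √(2 × 57,750 × 350 / (6 × 0.79973)) ≈ 2,902.54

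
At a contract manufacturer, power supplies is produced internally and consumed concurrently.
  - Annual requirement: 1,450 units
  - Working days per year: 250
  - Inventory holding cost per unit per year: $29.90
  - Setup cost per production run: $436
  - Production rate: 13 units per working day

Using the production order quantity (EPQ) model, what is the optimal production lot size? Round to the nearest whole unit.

276 units

d = 1,450/250 = 5.8000 units/day;  effective holding cost H(1 − d/p) = 29.9·(1 − 5.8000/13) = 16.56000
Q* = √(2DS / H_eff) = √(2·1,450·436 / 16.56000) ≈ 276.32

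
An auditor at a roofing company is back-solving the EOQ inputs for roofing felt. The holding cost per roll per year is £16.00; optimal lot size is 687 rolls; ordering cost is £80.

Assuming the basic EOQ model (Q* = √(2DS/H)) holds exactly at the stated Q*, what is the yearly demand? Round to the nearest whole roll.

47,197 rolls per year

EOQ relation: Q² = 2DS/H, so rearrange for the unknown.
D = Q²H / (2S) = 687² × 16 / (2 × 80) = 47,196.90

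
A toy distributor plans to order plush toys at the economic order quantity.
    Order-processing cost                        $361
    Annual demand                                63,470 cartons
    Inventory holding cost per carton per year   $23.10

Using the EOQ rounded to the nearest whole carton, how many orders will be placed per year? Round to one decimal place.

45.1 orders per year

EOQ = √(2DS/H) = √(2 × 63,470 × 361 / 23.1)
    = √(1,983,780.95) ≈ 1,408.47 → Q = 1,408
Orders per year = D/Q = 63,470 / 1,408 = 45.078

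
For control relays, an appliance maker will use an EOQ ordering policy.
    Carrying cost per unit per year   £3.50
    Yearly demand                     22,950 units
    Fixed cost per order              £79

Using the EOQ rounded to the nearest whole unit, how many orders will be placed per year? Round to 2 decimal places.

22.54 orders per year

Q* = √(2·D·S / H) = √(2·22,950·79 / 3.5) = √1,036,028.6 ≈ 1,017.85 → Q = 1,018
N = D/Q = 22,950/1,018 ≈ 22.544 orders/yr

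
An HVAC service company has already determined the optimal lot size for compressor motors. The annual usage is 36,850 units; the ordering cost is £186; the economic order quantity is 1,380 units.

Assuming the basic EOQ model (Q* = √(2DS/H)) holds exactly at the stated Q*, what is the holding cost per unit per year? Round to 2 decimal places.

Since Q* = (2DS/H)^½, squaring gives Q*²·H = 2DS.
H = 2DS / Q² = 2 × 36,850 × 186 / 1,380² = 7.1982

£7.20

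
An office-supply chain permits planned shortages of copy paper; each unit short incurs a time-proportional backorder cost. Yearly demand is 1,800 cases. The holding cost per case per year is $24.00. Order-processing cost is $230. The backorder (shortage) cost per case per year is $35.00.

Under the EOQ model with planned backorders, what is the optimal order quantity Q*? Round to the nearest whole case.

Q* = √(2DS/H) · √((H + b)/b)
   = √(2 × 1,800 × 230 / 24) · √((24 + 35) / 35)
   = 185.742 × 1.2984 ≈ 241.16

241 cases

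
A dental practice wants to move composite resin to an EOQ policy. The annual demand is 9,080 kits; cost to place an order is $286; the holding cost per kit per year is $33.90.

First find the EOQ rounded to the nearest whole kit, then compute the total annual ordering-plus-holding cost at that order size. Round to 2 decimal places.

2DS/H = 2·9,080·286/33.9 = 153,208.26
EOQ = √153,208.26 ≈ 391.42 → Q = 391 kits
Annual ordering cost = (D/Q)·S = (9,080/391) × 286 = $6,641.64
Annual holding cost  = (Q/2)·H = (391/2) × 33.9 = $6,627.45
Total = $6,641.64 + $6,627.45 = $13,269.09

$13,269.09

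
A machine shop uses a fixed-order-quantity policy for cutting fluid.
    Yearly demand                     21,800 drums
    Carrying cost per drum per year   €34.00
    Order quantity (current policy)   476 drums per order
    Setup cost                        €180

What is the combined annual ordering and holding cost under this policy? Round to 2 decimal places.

€16,335.70

Orders/yr = 21,800/476 = 45.798; ordering cost = 45.798 × €180 = €8,243.70
Average inventory = 476/2 = 238; holding cost = 238 × €34 = €8,092.00
Total = €8,243.70 + €8,092.00 = €16,335.70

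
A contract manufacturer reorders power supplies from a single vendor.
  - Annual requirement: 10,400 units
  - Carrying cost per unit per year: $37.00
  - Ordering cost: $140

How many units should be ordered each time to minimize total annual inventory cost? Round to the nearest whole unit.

281 units

EOQ = √(2DS/H) = √(2 × 10,400 × 140 / 37)
    = √(78,702.70) ≈ 280.54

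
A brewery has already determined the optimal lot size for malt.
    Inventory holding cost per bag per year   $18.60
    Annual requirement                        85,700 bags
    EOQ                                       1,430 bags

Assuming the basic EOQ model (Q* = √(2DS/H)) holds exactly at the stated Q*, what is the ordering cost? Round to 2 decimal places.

$221.91

Since Q* = (2DS/H)^½, squaring gives Q*²·H = 2DS.
S = Q²H / (2D) = 1,430² × 18.6 / (2 × 85,700) = 221.9086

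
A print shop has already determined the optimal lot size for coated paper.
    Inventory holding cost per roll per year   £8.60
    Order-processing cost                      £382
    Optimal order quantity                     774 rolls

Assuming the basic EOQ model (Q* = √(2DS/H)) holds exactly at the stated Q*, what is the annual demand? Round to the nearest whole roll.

From Q* = √(2DS/H) ⇒ Q*² = 2DS/H.
D = Q²H / (2S) = 774² × 8.6 / (2 × 382) = 6,743.53

6,744 rolls per year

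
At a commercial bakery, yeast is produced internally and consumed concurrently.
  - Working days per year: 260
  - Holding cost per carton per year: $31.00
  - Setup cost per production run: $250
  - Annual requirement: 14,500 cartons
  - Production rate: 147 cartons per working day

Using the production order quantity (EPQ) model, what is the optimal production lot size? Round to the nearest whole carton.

614 cartons

d = 14,500/260 = 55.7692 cartons/day;  effective holding cost H(1 − d/p) = 31·(1 − 55.7692/147) = 19.23914
Q* = √(2DS / H_eff) = √(2·14,500·250 / 19.23914) ≈ 613.87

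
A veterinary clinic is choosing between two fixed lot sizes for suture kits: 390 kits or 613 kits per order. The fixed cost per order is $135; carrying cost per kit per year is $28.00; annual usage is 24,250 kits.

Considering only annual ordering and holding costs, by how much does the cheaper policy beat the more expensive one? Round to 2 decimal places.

$68.31

Annual cost at Q: ordering D·S/Q plus holding Q·H/2.
TC(390) = (24,250/390)×135 + (390/2)×28 = $13,854.23
TC(613) = (24,250/613)×135 + (613/2)×28 = $13,922.54
Cheaper: Q = 390.  Difference = $68.31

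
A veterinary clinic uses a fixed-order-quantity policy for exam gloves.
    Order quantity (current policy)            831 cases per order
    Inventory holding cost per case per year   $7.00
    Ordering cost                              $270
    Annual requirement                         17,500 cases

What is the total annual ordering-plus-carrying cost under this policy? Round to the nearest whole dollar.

Orders/yr = 17,500/831 = 21.059; ordering cost = 21.059 × $270 = $5,685.92
Average inventory = 831/2 = 415.5; holding cost = 415.5 × $7 = $2,908.50
Total = $5,685.92 + $2,908.50 = $8,594.42

$8,594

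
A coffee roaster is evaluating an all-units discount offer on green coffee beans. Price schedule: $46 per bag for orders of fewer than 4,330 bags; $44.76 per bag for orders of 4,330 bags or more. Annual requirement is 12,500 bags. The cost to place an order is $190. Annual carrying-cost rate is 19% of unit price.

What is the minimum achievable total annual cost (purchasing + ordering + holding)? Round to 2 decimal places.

$578,460.52

H₁ = 19%×$46 = $8.7400;  H₂ = 19%×$44.76 = $8.5044
EOQ₁ = √(2×12,500×190/8.7400) = 737.21  (< 4,330, feasible at tier 1)
EOQ₂ = √(2×12,500×190/8.5044) = 747.35  (< 4,330 → use Q = 4,330 at tier-2 price)
TC(tier 1 (EOQ₁), Q≈737.2) = $581,443.21
TC(tier 2, Q≈4,330.0) = $578,460.52
Minimum at tier 2: $578,460.52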